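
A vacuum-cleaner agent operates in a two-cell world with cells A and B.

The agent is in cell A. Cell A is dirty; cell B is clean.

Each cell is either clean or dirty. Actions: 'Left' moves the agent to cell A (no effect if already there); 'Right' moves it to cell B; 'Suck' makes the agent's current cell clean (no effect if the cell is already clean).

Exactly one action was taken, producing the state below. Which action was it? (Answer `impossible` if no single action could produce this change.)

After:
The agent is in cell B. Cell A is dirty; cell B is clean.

Right

try  Left: in A — A dirty, B clean
try Right: in B — A dirty, B clean  ← match
try  Suck: in A — A clean, B clean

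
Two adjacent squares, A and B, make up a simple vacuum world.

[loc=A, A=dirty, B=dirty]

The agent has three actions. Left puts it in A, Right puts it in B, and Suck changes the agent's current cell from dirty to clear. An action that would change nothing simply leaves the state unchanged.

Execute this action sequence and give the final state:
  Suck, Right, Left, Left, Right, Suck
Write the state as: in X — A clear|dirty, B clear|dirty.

in B — A clear, B clear

[1] after Suck: in A — A clear, B dirty
[2] after Right: in B — A clear, B dirty
[3] after Left: in A — A clear, B dirty
[4] after Left: in A — A clear, B dirty
[5] after Right: in B — A clear, B dirty
[6] after Suck: in B — A clear, B clear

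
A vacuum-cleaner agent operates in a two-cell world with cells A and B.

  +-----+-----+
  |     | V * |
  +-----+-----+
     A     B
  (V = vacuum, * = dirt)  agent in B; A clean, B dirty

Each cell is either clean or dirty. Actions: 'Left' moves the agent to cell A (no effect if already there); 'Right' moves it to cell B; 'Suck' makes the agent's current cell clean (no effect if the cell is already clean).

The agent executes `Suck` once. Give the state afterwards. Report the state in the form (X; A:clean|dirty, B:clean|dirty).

(B; A:clean, B:clean)

start: (B; A:clean, B:dirty)
t=1 Suck ⇒ (B; A:clean, B:clean)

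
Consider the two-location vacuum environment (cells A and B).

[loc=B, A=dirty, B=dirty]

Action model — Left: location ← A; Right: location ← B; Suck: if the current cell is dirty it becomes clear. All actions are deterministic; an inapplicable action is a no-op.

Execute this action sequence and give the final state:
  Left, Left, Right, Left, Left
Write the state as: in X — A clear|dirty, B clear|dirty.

in A — A dirty, B dirty

step 1/5 (Left): in A — A dirty, B dirty
step 2/5 (Left): in A — A dirty, B dirty
step 3/5 (Right): in B — A dirty, B dirty
step 4/5 (Left): in A — A dirty, B dirty
step 5/5 (Left): in A — A dirty, B dirty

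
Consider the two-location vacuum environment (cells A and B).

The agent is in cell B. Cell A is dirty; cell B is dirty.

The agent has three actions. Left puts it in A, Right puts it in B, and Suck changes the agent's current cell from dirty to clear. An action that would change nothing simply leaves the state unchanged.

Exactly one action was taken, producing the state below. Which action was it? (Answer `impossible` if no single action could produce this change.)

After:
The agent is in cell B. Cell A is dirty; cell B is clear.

try  Left: in A — A dirty, B dirty
try Right: in B — A dirty, B dirty
try  Suck: in B — A dirty, B clear  ← match

Suck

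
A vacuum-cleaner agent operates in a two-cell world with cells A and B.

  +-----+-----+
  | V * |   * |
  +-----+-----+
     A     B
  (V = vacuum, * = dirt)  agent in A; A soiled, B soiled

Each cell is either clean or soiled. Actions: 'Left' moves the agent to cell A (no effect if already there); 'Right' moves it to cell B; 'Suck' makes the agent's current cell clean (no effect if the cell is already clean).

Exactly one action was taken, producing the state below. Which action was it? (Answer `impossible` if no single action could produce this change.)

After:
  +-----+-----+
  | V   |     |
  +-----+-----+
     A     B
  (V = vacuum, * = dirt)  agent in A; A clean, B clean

try  Left: <A|soiled|soiled>
try Right: <B|soiled|soiled>
try  Suck: <A|clean|soiled>
no single action produces the after-state

impossible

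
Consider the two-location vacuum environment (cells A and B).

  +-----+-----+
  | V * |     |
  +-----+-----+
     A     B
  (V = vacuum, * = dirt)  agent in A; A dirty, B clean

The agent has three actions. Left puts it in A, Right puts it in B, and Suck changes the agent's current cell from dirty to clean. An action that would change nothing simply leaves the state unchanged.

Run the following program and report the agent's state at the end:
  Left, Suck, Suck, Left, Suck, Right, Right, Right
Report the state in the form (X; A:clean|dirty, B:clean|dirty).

(B; A:clean, B:clean)

step 1/8 (Left): (A; A:dirty, B:clean)
step 2/8 (Suck): (A; A:clean, B:clean)
step 3/8 (Suck): (A; A:clean, B:clean)
step 4/8 (Left): (A; A:clean, B:clean)
step 5/8 (Suck): (A; A:clean, B:clean)
step 6/8 (Right): (B; A:clean, B:clean)
step 7/8 (Right): (B; A:clean, B:clean)
step 8/8 (Right): (B; A:clean, B:clean)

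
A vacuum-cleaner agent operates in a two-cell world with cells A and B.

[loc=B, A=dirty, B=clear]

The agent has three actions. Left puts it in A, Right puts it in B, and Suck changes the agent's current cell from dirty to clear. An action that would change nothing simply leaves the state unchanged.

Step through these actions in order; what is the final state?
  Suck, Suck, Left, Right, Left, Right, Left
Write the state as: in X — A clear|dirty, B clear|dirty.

Suck (#1): in B — A dirty, B clear
Suck (#2): in B — A dirty, B clear
Left (#3): in A — A dirty, B clear
Right (#4): in B — A dirty, B clear
Left (#5): in A — A dirty, B clear
Right (#6): in B — A dirty, B clear
Left (#7): in A — A dirty, B clear

in A — A dirty, B clear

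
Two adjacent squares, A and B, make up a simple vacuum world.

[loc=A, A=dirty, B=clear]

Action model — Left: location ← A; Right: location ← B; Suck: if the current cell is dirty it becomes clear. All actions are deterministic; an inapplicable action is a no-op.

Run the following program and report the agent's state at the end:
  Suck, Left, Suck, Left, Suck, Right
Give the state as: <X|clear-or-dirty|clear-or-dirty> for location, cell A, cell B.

1) do Suck; now <A|clear|clear>
2) do Left; now <A|clear|clear>
3) do Suck; now <A|clear|clear>
4) do Left; now <A|clear|clear>
5) do Suck; now <A|clear|clear>
6) do Right; now <B|clear|clear>

<B|clear|clear>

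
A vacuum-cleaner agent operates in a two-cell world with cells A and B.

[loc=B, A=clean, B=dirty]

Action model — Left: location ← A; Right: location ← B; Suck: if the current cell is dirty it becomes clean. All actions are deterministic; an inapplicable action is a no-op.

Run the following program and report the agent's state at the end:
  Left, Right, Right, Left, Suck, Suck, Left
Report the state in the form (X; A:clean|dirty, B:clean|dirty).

1. Left → (A; A:clean, B:dirty)
2. Right → (B; A:clean, B:dirty)
3. Right → (B; A:clean, B:dirty)
4. Left → (A; A:clean, B:dirty)
5. Suck → (A; A:clean, B:dirty)
6. Suck → (A; A:clean, B:dirty)
7. Left → (A; A:clean, B:dirty)

(A; A:clean, B:dirty)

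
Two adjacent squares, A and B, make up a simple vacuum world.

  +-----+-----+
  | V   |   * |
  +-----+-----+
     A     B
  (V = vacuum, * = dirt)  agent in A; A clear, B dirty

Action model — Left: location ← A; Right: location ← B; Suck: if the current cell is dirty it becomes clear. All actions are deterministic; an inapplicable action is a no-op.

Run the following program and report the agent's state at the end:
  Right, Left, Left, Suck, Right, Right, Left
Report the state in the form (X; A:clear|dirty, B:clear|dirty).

(A; A:clear, B:dirty)

[1] after Right: (B; A:clear, B:dirty)
[2] after Left: (A; A:clear, B:dirty)
[3] after Left: (A; A:clear, B:dirty)
[4] after Suck: (A; A:clear, B:dirty)
[5] after Right: (B; A:clear, B:dirty)
[6] after Right: (B; A:clear, B:dirty)
[7] after Left: (A; A:clear, B:dirty)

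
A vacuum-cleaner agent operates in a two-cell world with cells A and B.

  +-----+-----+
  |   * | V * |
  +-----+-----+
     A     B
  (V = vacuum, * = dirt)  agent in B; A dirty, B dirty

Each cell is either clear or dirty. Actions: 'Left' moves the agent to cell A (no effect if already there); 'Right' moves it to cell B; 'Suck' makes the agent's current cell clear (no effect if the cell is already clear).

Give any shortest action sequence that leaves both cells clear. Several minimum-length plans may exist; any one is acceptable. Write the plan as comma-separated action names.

step 1/3 (Suck): <B|dirty|clear>
step 2/3 (Left): <A|dirty|clear>
step 3/3 (Suck): <A|clear|clear>
min 3: Suck B + move + Suck A

Suck, Left, Suck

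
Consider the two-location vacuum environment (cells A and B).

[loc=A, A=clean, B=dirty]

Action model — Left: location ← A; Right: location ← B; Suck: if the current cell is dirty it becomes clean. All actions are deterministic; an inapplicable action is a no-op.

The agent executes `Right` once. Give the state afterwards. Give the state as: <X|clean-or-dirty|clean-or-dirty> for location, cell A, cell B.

<B|clean|dirty>

start: <A|clean|dirty>
step 1/1 (Right): <B|clean|dirty>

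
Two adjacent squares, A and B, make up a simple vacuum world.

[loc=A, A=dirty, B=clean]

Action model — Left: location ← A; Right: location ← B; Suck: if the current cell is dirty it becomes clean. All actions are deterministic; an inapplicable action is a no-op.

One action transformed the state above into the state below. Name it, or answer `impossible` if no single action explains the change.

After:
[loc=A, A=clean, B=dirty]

impossible

try  Left: (A; A:dirty, B:clean)
try Right: (B; A:dirty, B:clean)
try  Suck: (A; A:clean, B:clean)
no single action produces the after-state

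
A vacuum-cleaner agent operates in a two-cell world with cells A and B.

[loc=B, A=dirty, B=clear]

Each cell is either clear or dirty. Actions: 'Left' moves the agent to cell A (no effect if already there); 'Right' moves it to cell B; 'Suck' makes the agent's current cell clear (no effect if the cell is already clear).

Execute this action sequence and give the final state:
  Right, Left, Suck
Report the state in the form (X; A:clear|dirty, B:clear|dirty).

Right (#1): (B; A:dirty, B:clear)
Left (#2): (A; A:dirty, B:clear)
Suck (#3): (A; A:clear, B:clear)

(A; A:clear, B:clear)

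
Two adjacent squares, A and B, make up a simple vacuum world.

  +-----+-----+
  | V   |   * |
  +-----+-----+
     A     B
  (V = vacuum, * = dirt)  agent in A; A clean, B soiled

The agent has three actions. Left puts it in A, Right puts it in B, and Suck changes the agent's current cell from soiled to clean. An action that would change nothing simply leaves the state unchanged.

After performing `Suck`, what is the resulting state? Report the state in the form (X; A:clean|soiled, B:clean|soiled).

start: (A; A:clean, B:soiled)
step 1/1 (Suck): (A; A:clean, B:soiled)

(A; A:clean, B:soiled)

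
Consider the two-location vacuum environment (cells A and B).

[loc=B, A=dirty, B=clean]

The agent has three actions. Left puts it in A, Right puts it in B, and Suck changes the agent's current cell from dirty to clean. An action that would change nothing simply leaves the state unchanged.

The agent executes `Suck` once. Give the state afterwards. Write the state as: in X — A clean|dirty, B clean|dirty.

start: in B — A dirty, B clean
1. Suck → in B — A dirty, B clean

in B — A dirty, B clean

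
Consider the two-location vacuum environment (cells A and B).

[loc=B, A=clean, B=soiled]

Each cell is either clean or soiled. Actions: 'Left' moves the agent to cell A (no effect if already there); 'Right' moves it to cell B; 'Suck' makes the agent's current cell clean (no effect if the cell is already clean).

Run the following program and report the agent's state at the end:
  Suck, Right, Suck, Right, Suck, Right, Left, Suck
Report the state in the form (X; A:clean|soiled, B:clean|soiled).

(A; A:clean, B:clean)

1) do Suck; now (B; A:clean, B:clean)
2) do Right; now (B; A:clean, B:clean)
3) do Suck; now (B; A:clean, B:clean)
4) do Right; now (B; A:clean, B:clean)
5) do Suck; now (B; A:clean, B:clean)
6) do Right; now (B; A:clean, B:clean)
7) do Left; now (A; A:clean, B:clean)
8) do Suck; now (A; A:clean, B:clean)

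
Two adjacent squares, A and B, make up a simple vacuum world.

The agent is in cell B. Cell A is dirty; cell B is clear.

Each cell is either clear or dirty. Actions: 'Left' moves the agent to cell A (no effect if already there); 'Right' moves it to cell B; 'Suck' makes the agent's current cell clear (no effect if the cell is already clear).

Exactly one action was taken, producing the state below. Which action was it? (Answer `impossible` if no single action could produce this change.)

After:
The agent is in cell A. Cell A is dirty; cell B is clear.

try  Left: loc=A A=dirty B=clear  ← match
try Right: loc=B A=dirty B=clear
try  Suck: loc=B A=dirty B=clear

Left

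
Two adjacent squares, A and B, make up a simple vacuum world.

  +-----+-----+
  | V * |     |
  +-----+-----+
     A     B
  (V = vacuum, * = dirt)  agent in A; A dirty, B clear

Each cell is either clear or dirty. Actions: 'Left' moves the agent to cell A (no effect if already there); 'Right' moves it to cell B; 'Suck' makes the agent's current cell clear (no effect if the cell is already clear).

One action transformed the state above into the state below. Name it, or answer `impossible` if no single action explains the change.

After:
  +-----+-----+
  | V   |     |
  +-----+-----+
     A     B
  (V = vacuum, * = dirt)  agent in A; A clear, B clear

Suck

try  Left: in A — A dirty, B clear
try Right: in B — A dirty, B clear
try  Suck: in A — A clear, B clear  ← match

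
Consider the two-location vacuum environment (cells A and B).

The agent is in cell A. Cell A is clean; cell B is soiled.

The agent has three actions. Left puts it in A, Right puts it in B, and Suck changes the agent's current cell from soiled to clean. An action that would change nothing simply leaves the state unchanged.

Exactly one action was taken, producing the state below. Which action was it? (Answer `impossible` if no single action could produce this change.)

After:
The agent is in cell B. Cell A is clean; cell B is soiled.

try  Left: <A|clean|soiled>
try Right: <B|clean|soiled>  ← match
try  Suck: <A|clean|soiled>

Right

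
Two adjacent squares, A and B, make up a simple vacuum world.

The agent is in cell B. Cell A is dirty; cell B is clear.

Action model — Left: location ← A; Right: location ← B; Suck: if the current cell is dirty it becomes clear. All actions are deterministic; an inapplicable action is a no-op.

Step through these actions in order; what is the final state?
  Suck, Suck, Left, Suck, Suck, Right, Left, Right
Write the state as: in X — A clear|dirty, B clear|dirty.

in B — A clear, B clear

1) do Suck; now in B — A dirty, B clear
2) do Suck; now in B — A dirty, B clear
3) do Left; now in A — A dirty, B clear
4) do Suck; now in A — A clear, B clear
5) do Suck; now in A — A clear, B clear
6) do Right; now in B — A clear, B clear
7) do Left; now in A — A clear, B clear
8) do Right; now in B — A clear, B clear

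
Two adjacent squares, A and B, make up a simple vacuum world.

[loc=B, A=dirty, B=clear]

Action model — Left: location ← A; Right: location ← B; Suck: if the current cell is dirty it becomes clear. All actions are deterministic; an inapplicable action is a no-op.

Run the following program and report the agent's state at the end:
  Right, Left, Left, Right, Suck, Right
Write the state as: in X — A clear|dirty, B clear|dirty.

in B — A dirty, B clear

Right (#1): in B — A dirty, B clear
Left (#2): in A — A dirty, B clear
Left (#3): in A — A dirty, B clear
Right (#4): in B — A dirty, B clear
Suck (#5): in B — A dirty, B clear
Right (#6): in B — A dirty, B clear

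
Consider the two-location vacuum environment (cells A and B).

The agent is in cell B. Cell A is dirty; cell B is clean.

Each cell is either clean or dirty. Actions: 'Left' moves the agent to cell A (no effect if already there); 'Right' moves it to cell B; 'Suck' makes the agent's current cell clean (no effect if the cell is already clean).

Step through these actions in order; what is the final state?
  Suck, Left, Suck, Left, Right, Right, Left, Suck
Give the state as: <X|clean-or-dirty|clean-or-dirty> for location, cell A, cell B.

<A|clean|clean>

1. Suck → <B|dirty|clean>
2. Left → <A|dirty|clean>
3. Suck → <A|clean|clean>
4. Left → <A|clean|clean>
5. Right → <B|clean|clean>
6. Right → <B|clean|clean>
7. Left → <A|clean|clean>
8. Suck → <A|clean|clean>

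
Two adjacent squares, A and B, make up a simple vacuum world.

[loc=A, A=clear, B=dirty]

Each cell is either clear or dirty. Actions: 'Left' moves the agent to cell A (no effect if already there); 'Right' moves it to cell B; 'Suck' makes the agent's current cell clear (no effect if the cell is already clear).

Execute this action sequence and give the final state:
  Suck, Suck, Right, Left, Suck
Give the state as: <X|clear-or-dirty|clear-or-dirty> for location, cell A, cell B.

1. Suck → <A|clear|dirty>
2. Suck → <A|clear|dirty>
3. Right → <B|clear|dirty>
4. Left → <A|clear|dirty>
5. Suck → <A|clear|dirty>

<A|clear|dirty>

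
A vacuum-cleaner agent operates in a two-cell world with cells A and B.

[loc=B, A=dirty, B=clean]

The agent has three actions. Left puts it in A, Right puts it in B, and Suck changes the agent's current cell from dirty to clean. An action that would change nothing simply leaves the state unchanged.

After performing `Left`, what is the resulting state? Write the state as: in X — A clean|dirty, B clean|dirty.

in A — A dirty, B clean

start: in B — A dirty, B clean
step 1/1 (Left): in A — A dirty, B clean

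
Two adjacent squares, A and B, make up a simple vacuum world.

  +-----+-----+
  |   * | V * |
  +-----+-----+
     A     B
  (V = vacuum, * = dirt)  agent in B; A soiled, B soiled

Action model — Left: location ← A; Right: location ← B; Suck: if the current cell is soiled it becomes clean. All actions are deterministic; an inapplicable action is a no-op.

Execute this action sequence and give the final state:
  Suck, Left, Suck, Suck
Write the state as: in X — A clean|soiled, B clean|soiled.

[1] after Suck: in B — A soiled, B clean
[2] after Left: in A — A soiled, B clean
[3] after Suck: in A — A clean, B clean
[4] after Suck: in A — A clean, B clean

in A — A clean, B clean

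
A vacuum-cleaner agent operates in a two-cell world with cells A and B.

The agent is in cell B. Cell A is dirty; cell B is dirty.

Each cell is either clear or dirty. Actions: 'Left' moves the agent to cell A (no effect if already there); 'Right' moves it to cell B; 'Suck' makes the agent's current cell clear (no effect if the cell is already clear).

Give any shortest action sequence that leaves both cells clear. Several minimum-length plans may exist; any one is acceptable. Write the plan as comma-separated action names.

1. Suck → in B — A dirty, B clear
2. Left → in A — A dirty, B clear
3. Suck → in A — A clear, B clear
min 3: Suck B + move + Suck A

Suck, Left, Suck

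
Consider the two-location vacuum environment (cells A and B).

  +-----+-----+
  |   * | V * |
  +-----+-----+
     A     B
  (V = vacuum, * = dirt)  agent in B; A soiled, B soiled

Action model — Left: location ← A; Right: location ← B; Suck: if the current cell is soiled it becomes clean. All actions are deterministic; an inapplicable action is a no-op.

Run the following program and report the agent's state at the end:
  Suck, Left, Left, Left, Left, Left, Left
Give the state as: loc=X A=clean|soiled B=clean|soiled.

loc=A A=soiled B=clean

step 1/7 (Suck): loc=B A=soiled B=clean
step 2/7 (Left): loc=A A=soiled B=clean
step 3/7 (Left): loc=A A=soiled B=clean
step 4/7 (Left): loc=A A=soiled B=clean
step 5/7 (Left): loc=A A=soiled B=clean
step 6/7 (Left): loc=A A=soiled B=clean
step 7/7 (Left): loc=A A=soiled B=clean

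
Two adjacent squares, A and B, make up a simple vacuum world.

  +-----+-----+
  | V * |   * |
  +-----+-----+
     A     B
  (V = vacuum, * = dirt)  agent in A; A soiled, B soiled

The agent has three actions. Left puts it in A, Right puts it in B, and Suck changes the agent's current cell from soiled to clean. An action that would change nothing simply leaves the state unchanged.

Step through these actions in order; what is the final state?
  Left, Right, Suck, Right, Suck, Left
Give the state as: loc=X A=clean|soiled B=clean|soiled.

loc=A A=soiled B=clean

1. Left → loc=A A=soiled B=soiled
2. Right → loc=B A=soiled B=soiled
3. Suck → loc=B A=soiled B=clean
4. Right → loc=B A=soiled B=clean
5. Suck → loc=B A=soiled B=clean
6. Left → loc=A A=soiled B=clean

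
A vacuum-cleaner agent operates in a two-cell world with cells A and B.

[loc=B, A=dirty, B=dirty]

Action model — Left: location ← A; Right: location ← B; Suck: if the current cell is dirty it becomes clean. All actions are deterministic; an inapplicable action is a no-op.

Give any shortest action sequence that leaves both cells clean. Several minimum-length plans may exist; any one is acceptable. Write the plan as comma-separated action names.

Suck, Left, Suck

[1] after Suck: loc=B A=dirty B=clean
[2] after Left: loc=A A=dirty B=clean
[3] after Suck: loc=A A=clean B=clean
min 3: Suck B + move + Suck A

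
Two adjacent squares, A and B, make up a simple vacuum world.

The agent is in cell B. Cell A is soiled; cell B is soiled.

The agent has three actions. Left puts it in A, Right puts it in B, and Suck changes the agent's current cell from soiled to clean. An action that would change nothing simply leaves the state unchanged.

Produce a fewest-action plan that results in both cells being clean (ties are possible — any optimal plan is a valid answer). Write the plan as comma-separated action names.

Suck, Left, Suck

step 1/3 (Suck): in B — A soiled, B clean
step 2/3 (Left): in A — A soiled, B clean
step 3/3 (Suck): in A — A clean, B clean
min 3: Suck B + move + Suck A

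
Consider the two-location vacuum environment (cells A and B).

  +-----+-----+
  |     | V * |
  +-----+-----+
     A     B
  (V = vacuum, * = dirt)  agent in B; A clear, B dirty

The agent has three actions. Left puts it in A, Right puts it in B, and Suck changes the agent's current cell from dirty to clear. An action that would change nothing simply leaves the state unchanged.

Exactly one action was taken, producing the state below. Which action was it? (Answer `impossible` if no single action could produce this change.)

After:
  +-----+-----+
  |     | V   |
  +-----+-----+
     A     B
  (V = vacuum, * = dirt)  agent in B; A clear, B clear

try  Left: in A — A clear, B dirty
try Right: in B — A clear, B dirty
try  Suck: in B — A clear, B clear  ← match

Suck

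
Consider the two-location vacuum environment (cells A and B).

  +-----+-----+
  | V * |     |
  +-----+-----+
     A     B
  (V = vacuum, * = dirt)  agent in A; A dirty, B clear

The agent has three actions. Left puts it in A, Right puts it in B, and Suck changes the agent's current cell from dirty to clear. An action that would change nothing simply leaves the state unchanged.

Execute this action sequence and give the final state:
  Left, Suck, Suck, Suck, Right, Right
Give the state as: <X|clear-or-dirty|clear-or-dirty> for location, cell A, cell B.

1. Left → <A|dirty|clear>
2. Suck → <A|clear|clear>
3. Suck → <A|clear|clear>
4. Suck → <A|clear|clear>
5. Right → <B|clear|clear>
6. Right → <B|clear|clear>

<B|clear|clear>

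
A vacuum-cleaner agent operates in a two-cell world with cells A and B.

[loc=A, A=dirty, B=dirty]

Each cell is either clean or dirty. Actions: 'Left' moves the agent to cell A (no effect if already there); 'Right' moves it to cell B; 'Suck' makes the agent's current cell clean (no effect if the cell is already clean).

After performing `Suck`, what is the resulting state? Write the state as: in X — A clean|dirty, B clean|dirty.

in A — A clean, B dirty

start: in A — A dirty, B dirty
[1] after Suck: in A — A clean, B dirty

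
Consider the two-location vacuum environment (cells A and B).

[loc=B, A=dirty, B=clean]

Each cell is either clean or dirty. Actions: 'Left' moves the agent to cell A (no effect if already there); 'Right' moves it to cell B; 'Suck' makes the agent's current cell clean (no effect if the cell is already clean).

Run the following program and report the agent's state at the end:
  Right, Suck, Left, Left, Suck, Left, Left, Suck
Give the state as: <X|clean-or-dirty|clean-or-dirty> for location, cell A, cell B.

<A|clean|clean>

Right (#1): <B|dirty|clean>
Suck (#2): <B|dirty|clean>
Left (#3): <A|dirty|clean>
Left (#4): <A|dirty|clean>
Suck (#5): <A|clean|clean>
Left (#6): <A|clean|clean>
Left (#7): <A|clean|clean>
Suck (#8): <A|clean|clean>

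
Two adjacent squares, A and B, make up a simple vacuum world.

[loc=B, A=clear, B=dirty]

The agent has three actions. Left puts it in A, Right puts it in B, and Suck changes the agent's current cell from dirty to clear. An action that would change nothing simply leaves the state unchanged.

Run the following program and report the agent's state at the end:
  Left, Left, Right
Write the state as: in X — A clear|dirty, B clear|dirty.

1) do Left; now in A — A clear, B dirty
2) do Left; now in A — A clear, B dirty
3) do Right; now in B — A clear, B dirty

in B — A clear, B dirty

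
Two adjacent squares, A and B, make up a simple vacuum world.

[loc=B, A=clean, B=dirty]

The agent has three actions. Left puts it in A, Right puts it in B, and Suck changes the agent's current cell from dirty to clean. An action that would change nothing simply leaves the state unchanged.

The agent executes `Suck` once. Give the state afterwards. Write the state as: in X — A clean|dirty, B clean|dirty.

start: in B — A clean, B dirty
Suck (#1): in B — A clean, B clean

in B — A clean, B clean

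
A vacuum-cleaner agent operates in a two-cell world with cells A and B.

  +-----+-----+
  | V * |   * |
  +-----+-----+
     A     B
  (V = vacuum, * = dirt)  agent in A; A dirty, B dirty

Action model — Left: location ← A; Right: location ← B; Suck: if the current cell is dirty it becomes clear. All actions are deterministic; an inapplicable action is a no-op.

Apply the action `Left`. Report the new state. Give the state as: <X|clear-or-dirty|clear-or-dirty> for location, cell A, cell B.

start: <A|dirty|dirty>
[1] after Left: <A|dirty|dirty>

<A|dirty|dirty>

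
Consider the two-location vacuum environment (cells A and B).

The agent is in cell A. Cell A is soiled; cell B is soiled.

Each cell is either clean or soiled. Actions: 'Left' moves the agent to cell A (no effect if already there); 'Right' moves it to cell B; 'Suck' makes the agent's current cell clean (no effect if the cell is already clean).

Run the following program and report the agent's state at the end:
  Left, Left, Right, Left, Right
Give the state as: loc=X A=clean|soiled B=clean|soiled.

t=1 Left ⇒ loc=A A=soiled B=soiled
t=2 Left ⇒ loc=A A=soiled B=soiled
t=3 Right ⇒ loc=B A=soiled B=soiled
t=4 Left ⇒ loc=A A=soiled B=soiled
t=5 Right ⇒ loc=B A=soiled B=soiled

loc=B A=soiled B=soiled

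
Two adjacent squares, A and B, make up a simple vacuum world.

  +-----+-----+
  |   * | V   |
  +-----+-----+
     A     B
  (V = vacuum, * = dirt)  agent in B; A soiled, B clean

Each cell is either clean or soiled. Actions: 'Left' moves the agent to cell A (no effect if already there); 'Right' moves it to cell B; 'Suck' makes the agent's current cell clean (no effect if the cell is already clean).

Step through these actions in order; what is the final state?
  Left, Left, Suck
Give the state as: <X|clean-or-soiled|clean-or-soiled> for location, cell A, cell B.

[1] after Left: <A|soiled|clean>
[2] after Left: <A|soiled|clean>
[3] after Suck: <A|clean|clean>

<A|clean|clean>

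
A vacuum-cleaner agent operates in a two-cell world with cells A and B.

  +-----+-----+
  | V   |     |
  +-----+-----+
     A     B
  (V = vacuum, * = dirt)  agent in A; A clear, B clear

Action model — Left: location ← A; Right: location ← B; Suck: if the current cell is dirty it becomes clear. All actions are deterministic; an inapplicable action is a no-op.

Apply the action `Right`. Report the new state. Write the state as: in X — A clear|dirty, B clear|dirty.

start: in A — A clear, B clear
1. Right → in B — A clear, B clear

in B — A clear, B clear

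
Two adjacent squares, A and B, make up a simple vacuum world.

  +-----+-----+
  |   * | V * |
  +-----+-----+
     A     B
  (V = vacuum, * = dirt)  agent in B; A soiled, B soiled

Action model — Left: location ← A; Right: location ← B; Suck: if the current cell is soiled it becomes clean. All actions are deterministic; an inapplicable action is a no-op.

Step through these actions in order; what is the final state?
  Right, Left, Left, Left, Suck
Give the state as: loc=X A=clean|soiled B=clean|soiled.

loc=A A=clean B=soiled

step 1/5 (Right): loc=B A=soiled B=soiled
step 2/5 (Left): loc=A A=soiled B=soiled
step 3/5 (Left): loc=A A=soiled B=soiled
step 4/5 (Left): loc=A A=soiled B=soiled
step 5/5 (Suck): loc=A A=clean B=soiled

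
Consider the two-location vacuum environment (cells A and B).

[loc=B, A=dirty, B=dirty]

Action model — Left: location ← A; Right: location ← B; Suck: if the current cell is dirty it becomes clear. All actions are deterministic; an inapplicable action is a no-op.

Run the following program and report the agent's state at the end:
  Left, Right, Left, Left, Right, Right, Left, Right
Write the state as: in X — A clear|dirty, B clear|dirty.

[1] after Left: in A — A dirty, B dirty
[2] after Right: in B — A dirty, B dirty
[3] after Left: in A — A dirty, B dirty
[4] after Left: in A — A dirty, B dirty
[5] after Right: in B — A dirty, B dirty
[6] after Right: in B — A dirty, B dirty
[7] after Left: in A — A dirty, B dirty
[8] after Right: in B — A dirty, B dirty

in B — A dirty, B dirty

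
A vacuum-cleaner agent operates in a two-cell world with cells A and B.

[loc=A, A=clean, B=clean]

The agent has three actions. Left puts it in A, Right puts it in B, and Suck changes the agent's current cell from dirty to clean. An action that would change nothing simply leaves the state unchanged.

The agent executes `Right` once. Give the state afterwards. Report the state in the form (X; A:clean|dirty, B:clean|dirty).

(B; A:clean, B:clean)

start: (A; A:clean, B:clean)
[1] after Right: (B; A:clean, B:clean)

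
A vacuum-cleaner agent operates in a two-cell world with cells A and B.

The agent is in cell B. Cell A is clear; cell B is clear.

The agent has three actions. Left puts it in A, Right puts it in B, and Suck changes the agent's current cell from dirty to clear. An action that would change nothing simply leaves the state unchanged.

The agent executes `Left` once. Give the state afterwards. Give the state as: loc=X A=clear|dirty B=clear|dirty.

loc=A A=clear B=clear

start: loc=B A=clear B=clear
1. Left → loc=A A=clear B=clear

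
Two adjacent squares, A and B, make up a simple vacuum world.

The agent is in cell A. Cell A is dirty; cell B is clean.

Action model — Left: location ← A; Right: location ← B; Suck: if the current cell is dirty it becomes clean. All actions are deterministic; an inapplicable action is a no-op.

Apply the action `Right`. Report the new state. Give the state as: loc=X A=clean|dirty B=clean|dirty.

loc=B A=dirty B=clean

start: loc=A A=dirty B=clean
t=1 Right ⇒ loc=B A=dirty B=clean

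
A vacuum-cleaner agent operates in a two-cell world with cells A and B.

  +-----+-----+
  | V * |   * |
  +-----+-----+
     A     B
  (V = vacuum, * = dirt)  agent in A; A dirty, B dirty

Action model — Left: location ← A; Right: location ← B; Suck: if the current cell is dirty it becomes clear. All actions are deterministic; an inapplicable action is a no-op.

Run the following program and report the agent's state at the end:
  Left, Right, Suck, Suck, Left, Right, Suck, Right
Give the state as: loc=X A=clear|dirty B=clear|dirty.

loc=B A=dirty B=clear

t=1 Left ⇒ loc=A A=dirty B=dirty
t=2 Right ⇒ loc=B A=dirty B=dirty
t=3 Suck ⇒ loc=B A=dirty B=clear
t=4 Suck ⇒ loc=B A=dirty B=clear
t=5 Left ⇒ loc=A A=dirty B=clear
t=6 Right ⇒ loc=B A=dirty B=clear
t=7 Suck ⇒ loc=B A=dirty B=clear
t=8 Right ⇒ loc=B A=dirty B=clear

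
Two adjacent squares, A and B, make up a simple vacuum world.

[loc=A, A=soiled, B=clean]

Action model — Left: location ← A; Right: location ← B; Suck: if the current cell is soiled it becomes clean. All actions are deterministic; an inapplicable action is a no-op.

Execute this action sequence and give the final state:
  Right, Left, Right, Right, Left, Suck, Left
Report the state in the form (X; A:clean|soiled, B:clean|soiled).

(A; A:clean, B:clean)

step 1/7 (Right): (B; A:soiled, B:clean)
step 2/7 (Left): (A; A:soiled, B:clean)
step 3/7 (Right): (B; A:soiled, B:clean)
step 4/7 (Right): (B; A:soiled, B:clean)
step 5/7 (Left): (A; A:soiled, B:clean)
step 6/7 (Suck): (A; A:clean, B:clean)
step 7/7 (Left): (A; A:clean, B:clean)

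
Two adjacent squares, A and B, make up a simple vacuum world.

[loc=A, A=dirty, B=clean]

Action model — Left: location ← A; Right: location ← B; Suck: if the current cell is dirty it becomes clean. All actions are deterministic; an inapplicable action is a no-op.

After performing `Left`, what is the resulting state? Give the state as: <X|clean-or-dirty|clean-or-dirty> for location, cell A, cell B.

start: <A|dirty|clean>
Left (#1): <A|dirty|clean>

<A|dirty|clean>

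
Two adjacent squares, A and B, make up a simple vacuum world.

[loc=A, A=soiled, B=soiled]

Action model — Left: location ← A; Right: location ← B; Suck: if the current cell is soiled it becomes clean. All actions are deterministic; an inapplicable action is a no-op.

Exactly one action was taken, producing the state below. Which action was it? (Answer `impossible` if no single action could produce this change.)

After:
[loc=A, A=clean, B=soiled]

Suck

try  Left: (A; A:soiled, B:soiled)
try Right: (B; A:soiled, B:soiled)
try  Suck: (A; A:clean, B:soiled)  ← match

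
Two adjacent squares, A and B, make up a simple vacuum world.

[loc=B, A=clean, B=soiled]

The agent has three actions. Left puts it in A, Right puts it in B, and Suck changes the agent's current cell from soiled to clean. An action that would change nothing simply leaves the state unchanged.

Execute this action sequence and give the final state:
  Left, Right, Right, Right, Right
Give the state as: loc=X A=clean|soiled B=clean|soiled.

loc=B A=clean B=soiled

Left (#1): loc=A A=clean B=soiled
Right (#2): loc=B A=clean B=soiled
Right (#3): loc=B A=clean B=soiled
Right (#4): loc=B A=clean B=soiled
Right (#5): loc=B A=clean B=soiled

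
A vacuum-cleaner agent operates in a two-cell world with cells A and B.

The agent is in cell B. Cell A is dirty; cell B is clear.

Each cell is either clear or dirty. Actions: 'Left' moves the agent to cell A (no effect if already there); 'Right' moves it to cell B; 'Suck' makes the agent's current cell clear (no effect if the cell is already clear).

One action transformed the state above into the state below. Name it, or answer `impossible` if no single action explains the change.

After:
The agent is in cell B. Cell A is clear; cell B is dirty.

try  Left: loc=A A=dirty B=clear
try Right: loc=B A=dirty B=clear
try  Suck: loc=B A=dirty B=clear
no single action produces the after-state

impossible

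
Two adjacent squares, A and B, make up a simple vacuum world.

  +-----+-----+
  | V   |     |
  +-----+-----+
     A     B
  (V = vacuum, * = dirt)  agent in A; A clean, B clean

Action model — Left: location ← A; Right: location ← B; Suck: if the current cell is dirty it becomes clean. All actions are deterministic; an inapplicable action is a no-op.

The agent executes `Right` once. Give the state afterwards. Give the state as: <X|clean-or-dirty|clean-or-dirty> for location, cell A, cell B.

start: <A|clean|clean>
t=1 Right ⇒ <B|clean|clean>

<B|clean|clean>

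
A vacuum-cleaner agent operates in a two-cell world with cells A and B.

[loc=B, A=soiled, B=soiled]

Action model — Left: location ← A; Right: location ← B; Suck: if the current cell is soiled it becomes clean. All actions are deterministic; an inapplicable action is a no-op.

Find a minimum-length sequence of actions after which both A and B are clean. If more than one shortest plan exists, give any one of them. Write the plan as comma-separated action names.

1) do Suck; now in B — A soiled, B clean
2) do Left; now in A — A soiled, B clean
3) do Suck; now in A — A clean, B clean
min 3: Suck B + move + Suck A

Suck, Left, Suck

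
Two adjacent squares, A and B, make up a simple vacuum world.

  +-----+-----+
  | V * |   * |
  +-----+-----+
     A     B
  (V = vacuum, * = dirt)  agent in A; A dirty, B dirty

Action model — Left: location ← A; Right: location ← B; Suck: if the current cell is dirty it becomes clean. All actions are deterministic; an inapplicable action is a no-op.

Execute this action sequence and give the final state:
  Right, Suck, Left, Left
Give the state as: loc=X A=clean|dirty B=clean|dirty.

loc=A A=dirty B=clean

t=1 Right ⇒ loc=B A=dirty B=dirty
t=2 Suck ⇒ loc=B A=dirty B=clean
t=3 Left ⇒ loc=A A=dirty B=clean
t=4 Left ⇒ loc=A A=dirty B=clean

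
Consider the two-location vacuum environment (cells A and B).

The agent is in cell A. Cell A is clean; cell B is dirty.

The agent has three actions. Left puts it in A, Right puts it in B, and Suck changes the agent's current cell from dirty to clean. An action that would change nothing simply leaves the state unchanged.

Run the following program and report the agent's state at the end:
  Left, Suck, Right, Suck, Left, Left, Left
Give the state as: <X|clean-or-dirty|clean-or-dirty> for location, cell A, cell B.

Left (#1): <A|clean|dirty>
Suck (#2): <A|clean|dirty>
Right (#3): <B|clean|dirty>
Suck (#4): <B|clean|clean>
Left (#5): <A|clean|clean>
Left (#6): <A|clean|clean>
Left (#7): <A|clean|clean>

<A|clean|clean>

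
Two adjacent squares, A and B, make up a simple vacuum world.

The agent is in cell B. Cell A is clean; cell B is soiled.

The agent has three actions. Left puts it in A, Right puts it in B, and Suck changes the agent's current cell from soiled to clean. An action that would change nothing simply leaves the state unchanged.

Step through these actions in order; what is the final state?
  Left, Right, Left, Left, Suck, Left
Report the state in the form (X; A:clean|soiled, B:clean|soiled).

(A; A:clean, B:soiled)

step 1/6 (Left): (A; A:clean, B:soiled)
step 2/6 (Right): (B; A:clean, B:soiled)
step 3/6 (Left): (A; A:clean, B:soiled)
step 4/6 (Left): (A; A:clean, B:soiled)
step 5/6 (Suck): (A; A:clean, B:soiled)
step 6/6 (Left): (A; A:clean, B:soiled)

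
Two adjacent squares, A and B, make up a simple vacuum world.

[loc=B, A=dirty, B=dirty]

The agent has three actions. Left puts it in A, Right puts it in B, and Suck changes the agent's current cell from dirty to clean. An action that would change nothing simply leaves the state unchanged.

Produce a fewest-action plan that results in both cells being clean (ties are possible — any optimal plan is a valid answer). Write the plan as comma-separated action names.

Suck, Left, Suck

Suck (#1): in B — A dirty, B clean
Left (#2): in A — A dirty, B clean
Suck (#3): in A — A clean, B clean
min 3: Suck B + move + Suck A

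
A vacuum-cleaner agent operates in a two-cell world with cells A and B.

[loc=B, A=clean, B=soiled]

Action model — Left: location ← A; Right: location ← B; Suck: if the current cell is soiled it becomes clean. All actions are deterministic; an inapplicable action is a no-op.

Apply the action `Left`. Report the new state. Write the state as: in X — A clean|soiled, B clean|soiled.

start: in B — A clean, B soiled
1. Left → in A — A clean, B soiled

in A — A clean, B soiled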